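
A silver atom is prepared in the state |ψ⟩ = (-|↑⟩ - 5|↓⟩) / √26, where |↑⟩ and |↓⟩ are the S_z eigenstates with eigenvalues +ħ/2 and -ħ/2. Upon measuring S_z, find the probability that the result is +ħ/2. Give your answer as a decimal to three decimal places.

The +ħ/2 outcome corresponds to |↑⟩. Its amplitude in |ψ⟩ is -1/√26.
P = |-1|² / 26 = 1/26.

0.038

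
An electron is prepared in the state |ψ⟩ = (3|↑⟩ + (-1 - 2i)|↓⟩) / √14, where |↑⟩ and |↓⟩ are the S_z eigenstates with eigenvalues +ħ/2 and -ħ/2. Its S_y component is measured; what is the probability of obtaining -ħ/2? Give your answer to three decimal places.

0.929

|-y⟩ = (|↑⟩ - i|↓⟩)/√2, so ⟨-y|ψ⟩ = (5 - i) / (√2·√14).
P = |5 - i|² / 28 = 26/28.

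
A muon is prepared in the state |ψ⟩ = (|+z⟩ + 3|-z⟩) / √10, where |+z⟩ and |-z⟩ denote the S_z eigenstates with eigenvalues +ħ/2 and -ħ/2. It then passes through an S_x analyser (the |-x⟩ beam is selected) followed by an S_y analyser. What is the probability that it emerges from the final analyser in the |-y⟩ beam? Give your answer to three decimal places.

First analyser (S_x): P(|-x⟩) = |⟨-x|ψ⟩|² = 4/20.
After stage 1 the state is |-x⟩; P(|-y⟩) = |⟨-y|-x⟩|² = 1/2.
Joint probability = 4/20 × 1/2 = 0.100.

0.100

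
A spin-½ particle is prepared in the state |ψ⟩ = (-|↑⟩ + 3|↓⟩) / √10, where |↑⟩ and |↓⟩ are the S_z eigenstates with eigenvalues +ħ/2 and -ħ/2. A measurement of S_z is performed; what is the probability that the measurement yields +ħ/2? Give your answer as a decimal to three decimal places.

The +ħ/2 outcome corresponds to |↑⟩. Its amplitude in |ψ⟩ is -1/√10.
P = |-1|² / 10 = 1/10.

0.100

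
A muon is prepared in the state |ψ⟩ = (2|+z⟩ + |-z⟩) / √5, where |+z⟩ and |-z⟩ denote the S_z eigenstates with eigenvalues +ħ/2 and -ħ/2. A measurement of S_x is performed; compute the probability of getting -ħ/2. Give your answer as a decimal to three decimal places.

0.100

|-x⟩ = (|+z⟩ - |-z⟩)/√2, so ⟨-x|ψ⟩ = (1) / (√2·√5).
P = |1|² / 10 = 1/10.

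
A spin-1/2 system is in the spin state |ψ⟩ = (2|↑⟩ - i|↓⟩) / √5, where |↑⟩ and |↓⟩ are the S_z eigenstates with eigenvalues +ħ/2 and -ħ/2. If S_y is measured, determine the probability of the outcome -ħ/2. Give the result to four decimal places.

|-y⟩ = (|↑⟩ - i|↓⟩)/√2, so ⟨-y|ψ⟩ = (3) / (√2·√5).
P = |3|² / 10 = 9/10.

0.9000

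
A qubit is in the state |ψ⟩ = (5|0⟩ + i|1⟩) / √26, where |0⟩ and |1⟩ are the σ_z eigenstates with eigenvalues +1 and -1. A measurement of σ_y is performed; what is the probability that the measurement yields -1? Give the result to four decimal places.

0.3077

|-y⟩ = (|0⟩ - i|1⟩)/√2, so ⟨-y|ψ⟩ = (4) / (√2·√26).
P = |4|² / 52 = 16/52.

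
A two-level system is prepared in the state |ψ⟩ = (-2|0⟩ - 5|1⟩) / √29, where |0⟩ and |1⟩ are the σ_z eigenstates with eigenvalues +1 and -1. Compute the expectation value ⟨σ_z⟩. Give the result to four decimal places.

-0.7241

⟨σ_z⟩ = |a|² - |b|² divided by |a|²+|b|², with a, b the |0⟩, |1⟩ amplitudes.
= (4 - 25)/29 = -21/29.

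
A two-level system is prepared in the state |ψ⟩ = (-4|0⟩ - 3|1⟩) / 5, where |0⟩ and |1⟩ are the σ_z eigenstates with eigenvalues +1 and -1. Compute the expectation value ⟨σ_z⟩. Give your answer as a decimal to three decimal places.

⟨σ_z⟩ = |a|² - |b|² divided by |a|²+|b|², with a, b the |0⟩, |1⟩ amplitudes.
= (16 - 9)/25 = 7/25.

0.280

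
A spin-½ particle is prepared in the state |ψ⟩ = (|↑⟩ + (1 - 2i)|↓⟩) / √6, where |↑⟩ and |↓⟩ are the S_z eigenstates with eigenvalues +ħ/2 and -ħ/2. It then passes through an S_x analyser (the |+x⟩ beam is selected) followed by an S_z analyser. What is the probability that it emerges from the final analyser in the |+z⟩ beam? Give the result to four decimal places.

First analyser (S_x): P(|+x⟩) = |⟨+x|ψ⟩|² = 8/12.
After stage 1 the state is |+x⟩; P(|+z⟩) = |⟨+z|+x⟩|² = 1/2.
Joint probability = 8/12 × 1/2 = 0.3333.

0.3333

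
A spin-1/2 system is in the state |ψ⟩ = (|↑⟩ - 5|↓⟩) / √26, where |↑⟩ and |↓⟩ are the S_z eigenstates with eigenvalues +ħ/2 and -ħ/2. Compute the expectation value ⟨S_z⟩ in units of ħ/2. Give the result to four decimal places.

-0.9231

⟨σ_z⟩ = |a|² - |b|² divided by |a|²+|b|², with a, b the |↑⟩, |↓⟩ amplitudes.
= (1 - 25)/26 = -24/26.
⟨S_z⟩ = (ħ/2)·⟨σ_z⟩.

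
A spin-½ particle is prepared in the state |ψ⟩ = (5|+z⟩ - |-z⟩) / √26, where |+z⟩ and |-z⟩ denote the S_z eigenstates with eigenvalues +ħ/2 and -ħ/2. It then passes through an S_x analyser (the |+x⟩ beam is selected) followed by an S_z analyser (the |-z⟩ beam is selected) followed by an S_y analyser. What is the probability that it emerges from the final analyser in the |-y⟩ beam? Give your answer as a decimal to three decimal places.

First analyser (S_x): P(|+x⟩) = |⟨+x|ψ⟩|² = 16/52.
After stage 1 the state is |+x⟩; P(|-z⟩) = |⟨-z|+x⟩|² = 1/2.
After stage 2 the state is |-z⟩; P(|-y⟩) = |⟨-y|-z⟩|² = 1/2.
Joint probability = 16/52 × 1/2 × 1/2 = 0.077.

0.077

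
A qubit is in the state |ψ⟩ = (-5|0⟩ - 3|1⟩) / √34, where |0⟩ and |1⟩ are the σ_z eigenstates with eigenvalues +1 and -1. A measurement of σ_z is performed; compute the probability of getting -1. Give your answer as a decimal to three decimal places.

0.265

The -1 outcome corresponds to |1⟩. Its amplitude in |ψ⟩ is -3/√34.
P = |-3|² / 34 = 9/34.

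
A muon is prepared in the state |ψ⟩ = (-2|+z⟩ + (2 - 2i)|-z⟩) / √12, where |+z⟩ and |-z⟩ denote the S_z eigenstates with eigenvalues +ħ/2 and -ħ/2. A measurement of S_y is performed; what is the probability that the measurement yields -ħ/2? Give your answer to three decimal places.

|-y⟩ = (|+z⟩ - i|-z⟩)/√2, so ⟨-y|ψ⟩ = (2i) / (√2·√12).
P = |2i|² / 24 = 4/24.

0.167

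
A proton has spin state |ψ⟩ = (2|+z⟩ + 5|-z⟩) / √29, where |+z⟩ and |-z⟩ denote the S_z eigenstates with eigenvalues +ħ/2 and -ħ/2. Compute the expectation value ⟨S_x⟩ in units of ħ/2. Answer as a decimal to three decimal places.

⟨σ_x⟩ = 2 Re(a* b)/(|a|²+|b|²) with a = 2, b = 5.
a* b = 10, so ⟨σ_x⟩ = 20/29.
⟨S_x⟩ = (ħ/2)·⟨σ_x⟩.

0.690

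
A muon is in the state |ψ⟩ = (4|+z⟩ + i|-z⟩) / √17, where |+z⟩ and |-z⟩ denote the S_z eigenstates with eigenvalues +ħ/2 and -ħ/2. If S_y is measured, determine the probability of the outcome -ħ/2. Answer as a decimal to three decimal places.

0.265

|-y⟩ = (|+z⟩ - i|-z⟩)/√2, so ⟨-y|ψ⟩ = (3) / (√2·√17).
P = |3|² / 34 = 9/34.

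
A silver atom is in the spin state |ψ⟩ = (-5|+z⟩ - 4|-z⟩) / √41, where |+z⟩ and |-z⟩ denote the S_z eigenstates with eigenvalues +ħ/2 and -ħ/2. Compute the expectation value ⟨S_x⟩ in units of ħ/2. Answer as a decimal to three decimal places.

⟨σ_x⟩ = 2 Re(a* b)/(|a|²+|b|²) with a = -5, b = -4.
a* b = 20, so ⟨σ_x⟩ = 40/41.
⟨S_x⟩ = (ħ/2)·⟨σ_x⟩.

0.976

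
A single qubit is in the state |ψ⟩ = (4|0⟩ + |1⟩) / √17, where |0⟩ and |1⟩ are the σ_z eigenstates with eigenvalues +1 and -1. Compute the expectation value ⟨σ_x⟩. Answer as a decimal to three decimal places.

⟨σ_x⟩ = 2 Re(a* b)/(|a|²+|b|²) with a = 4, b = 1.
a* b = 4, so ⟨σ_x⟩ = 8/17.

0.471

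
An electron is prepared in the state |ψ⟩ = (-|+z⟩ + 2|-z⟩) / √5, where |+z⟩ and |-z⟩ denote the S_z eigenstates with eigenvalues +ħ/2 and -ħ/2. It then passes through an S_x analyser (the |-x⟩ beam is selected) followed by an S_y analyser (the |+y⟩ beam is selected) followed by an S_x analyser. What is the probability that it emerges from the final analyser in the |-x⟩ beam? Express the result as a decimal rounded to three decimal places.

First analyser (S_x): P(|-x⟩) = |⟨-x|ψ⟩|² = 9/10.
After stage 1 the state is |-x⟩; P(|+y⟩) = |⟨+y|-x⟩|² = 1/2.
After stage 2 the state is |+y⟩; P(|-x⟩) = |⟨-x|+y⟩|² = 1/2.
Joint probability = 9/10 × 1/2 × 1/2 = 0.225.

0.225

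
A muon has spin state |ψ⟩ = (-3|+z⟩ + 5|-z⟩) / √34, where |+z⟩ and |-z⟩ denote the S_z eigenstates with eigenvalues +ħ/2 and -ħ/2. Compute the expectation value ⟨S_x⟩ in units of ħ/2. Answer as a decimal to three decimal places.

⟨σ_x⟩ = 2 Re(a* b)/(|a|²+|b|²) with a = -3, b = 5.
a* b = -15, so ⟨σ_x⟩ = -30/34.
⟨S_x⟩ = (ħ/2)·⟨σ_x⟩.

-0.882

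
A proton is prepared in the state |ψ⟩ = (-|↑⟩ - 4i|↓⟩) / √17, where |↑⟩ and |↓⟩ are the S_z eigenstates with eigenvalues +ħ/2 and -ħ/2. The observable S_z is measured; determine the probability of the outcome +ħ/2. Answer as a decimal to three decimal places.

The +ħ/2 outcome corresponds to |↑⟩. Its amplitude in |ψ⟩ is -1/√17.
P = |-1|² / 17 = 1/17.

0.059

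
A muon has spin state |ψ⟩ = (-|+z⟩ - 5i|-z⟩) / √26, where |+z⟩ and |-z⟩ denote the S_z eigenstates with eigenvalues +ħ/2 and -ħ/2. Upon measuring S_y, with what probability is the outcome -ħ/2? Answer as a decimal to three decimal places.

|-y⟩ = (|+z⟩ - i|-z⟩)/√2, so ⟨-y|ψ⟩ = (4) / (√2·√26).
P = |4|² / 52 = 16/52.

0.308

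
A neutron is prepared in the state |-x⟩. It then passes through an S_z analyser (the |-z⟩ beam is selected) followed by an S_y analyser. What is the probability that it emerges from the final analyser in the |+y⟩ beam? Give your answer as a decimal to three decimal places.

0.250

First analyser (S_z): from |-x⟩, P(|-z⟩) = 1/2.
After stage 1 the state is |-z⟩; P(|+y⟩) = |⟨+y|-z⟩|² = 1/2.
Joint probability = 1/2 × 1/2 = 0.250.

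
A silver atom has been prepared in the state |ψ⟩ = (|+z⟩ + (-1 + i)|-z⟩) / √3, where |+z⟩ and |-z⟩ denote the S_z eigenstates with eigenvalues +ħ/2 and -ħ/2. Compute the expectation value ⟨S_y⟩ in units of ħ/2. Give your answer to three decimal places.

0.667

⟨σ_y⟩ = 2 Im(a* b)/(|a|²+|b|²) with a = 1, b = (-1 + i).
a* b = (-1 + i), so ⟨σ_y⟩ = 2/3.
⟨S_y⟩ = (ħ/2)·⟨σ_y⟩.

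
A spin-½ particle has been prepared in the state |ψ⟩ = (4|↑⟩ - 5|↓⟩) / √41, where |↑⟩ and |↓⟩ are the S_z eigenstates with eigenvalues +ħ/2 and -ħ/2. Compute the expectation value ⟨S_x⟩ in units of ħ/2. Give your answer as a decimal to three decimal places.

⟨σ_x⟩ = 2 Re(a* b)/(|a|²+|b|²) with a = 4, b = -5.
a* b = -20, so ⟨σ_x⟩ = -40/41.
⟨S_x⟩ = (ħ/2)·⟨σ_x⟩.

-0.976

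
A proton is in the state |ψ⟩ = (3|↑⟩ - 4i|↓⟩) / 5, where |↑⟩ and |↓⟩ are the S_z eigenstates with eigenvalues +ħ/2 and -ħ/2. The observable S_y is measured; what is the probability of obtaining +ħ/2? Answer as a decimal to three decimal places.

0.020

|+y⟩ = (|↑⟩ + i|↓⟩)/√2, so ⟨+y|ψ⟩ = (-1) / (√2·5).
P = |-1|² / 50 = 1/50.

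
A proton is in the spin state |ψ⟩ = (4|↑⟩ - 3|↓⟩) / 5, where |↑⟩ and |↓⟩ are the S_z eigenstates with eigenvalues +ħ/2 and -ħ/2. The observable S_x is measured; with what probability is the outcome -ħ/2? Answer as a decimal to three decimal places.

0.980

|-x⟩ = (|↑⟩ - |↓⟩)/√2, so ⟨-x|ψ⟩ = (7) / (√2·5).
P = |7|² / 50 = 49/50.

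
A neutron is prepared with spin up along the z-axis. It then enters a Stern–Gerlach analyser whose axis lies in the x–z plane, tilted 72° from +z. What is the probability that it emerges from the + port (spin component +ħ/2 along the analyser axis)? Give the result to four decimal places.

0.6545

For spin-½, the probability of finding spin-up along an axis at angle θ to the initial spin direction is cos²(θ/2); spin-down is sin²(θ/2).
θ = 72°, so P = cos²(36°) ≈ 0.6545.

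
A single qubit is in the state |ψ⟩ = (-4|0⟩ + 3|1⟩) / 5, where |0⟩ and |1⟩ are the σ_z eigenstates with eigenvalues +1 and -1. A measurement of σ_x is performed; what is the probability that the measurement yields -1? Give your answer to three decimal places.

|-x⟩ = (|0⟩ - |1⟩)/√2, so ⟨-x|ψ⟩ = (-7) / (√2·5).
P = |-7|² / 50 = 49/50.

0.980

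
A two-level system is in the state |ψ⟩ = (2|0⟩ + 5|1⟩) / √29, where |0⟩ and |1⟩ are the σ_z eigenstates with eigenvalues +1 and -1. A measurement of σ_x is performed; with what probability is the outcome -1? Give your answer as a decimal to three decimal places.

0.155

|-x⟩ = (|0⟩ - |1⟩)/√2, so ⟨-x|ψ⟩ = (-3) / (√2·√29).
P = |-3|² / 58 = 9/58.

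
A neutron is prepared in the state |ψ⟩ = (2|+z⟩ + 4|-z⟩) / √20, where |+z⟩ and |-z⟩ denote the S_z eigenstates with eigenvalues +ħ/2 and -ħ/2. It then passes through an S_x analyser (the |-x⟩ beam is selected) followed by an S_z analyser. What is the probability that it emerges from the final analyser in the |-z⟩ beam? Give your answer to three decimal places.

First analyser (S_x): P(|-x⟩) = |⟨-x|ψ⟩|² = 4/40.
After stage 1 the state is |-x⟩; P(|-z⟩) = |⟨-z|-x⟩|² = 1/2.
Joint probability = 4/40 × 1/2 = 0.050.

0.050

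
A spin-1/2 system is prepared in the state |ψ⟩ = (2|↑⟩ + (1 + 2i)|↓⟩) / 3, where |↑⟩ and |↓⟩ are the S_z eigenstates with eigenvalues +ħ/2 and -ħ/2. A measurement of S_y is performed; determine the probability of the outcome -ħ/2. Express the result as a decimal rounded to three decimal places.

|-y⟩ = (|↑⟩ - i|↓⟩)/√2, so ⟨-y|ψ⟩ = (i) / (√2·3).
P = |i|² / 18 = 1/18.

0.056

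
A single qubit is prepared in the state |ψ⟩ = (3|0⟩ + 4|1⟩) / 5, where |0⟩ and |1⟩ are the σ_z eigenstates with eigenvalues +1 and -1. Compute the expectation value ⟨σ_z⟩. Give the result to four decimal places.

-0.2800

⟨σ_z⟩ = |a|² - |b|² divided by |a|²+|b|², with a, b the |0⟩, |1⟩ amplitudes.
= (9 - 16)/25 = -7/25.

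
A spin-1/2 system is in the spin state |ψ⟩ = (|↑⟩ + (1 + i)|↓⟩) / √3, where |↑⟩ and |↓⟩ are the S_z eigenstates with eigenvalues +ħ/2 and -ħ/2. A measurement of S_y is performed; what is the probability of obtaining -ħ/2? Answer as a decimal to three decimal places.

0.167

|-y⟩ = (|↑⟩ - i|↓⟩)/√2, so ⟨-y|ψ⟩ = (i) / (√2·√3).
P = |i|² / 6 = 1/6.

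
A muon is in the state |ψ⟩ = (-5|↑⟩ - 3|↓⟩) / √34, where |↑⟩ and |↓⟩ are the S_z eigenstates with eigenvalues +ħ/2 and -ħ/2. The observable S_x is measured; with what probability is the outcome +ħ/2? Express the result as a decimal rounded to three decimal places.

0.941

|+x⟩ = (|↑⟩ + |↓⟩)/√2, so ⟨+x|ψ⟩ = (-8) / (√2·√34).
P = |-8|² / 68 = 64/68.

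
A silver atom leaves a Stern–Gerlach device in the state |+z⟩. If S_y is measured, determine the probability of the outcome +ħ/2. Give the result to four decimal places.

0.5000

In the S_z basis, |+z⟩ = |+z⟩ and |+y⟩ = (|+z⟩ + i|-z⟩)/√2.
|⟨+y|+z⟩|² = 1/2.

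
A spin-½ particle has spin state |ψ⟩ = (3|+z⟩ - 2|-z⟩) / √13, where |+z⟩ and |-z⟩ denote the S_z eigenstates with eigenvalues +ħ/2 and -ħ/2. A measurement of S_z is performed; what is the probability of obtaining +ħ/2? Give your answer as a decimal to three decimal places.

0.692

The +ħ/2 outcome corresponds to |+z⟩. Its amplitude in |ψ⟩ is 3/√13.
P = |3|² / 13 = 9/13.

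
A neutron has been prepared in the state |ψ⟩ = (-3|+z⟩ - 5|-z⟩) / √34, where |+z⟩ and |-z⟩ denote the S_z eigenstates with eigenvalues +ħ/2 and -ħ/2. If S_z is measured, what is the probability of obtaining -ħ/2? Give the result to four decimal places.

0.7353

The -ħ/2 outcome corresponds to |-z⟩. Its amplitude in |ψ⟩ is -5/√34.
P = |-5|² / 34 = 25/34.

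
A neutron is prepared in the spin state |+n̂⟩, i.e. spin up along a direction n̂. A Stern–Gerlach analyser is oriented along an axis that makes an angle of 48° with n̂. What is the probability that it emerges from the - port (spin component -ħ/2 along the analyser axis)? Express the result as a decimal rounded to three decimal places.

For spin-½, the probability of finding spin-up along an axis at angle θ to the initial spin direction is cos²(θ/2); spin-down is sin²(θ/2).
θ = 48°, so P = sin²(24°) ≈ 0.165.

0.165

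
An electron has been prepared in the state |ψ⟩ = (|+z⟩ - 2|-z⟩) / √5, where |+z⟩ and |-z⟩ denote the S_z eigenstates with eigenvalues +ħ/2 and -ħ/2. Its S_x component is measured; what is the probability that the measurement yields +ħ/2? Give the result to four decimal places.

|+x⟩ = (|+z⟩ + |-z⟩)/√2, so ⟨+x|ψ⟩ = (-1) / (√2·√5).
P = |-1|² / 10 = 1/10.

0.1000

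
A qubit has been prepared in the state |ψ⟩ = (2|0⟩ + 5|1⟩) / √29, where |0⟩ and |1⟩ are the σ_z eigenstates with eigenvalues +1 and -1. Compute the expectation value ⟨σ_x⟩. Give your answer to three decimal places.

0.690

⟨σ_x⟩ = 2 Re(a* b)/(|a|²+|b|²) with a = 2, b = 5.
a* b = 10, so ⟨σ_x⟩ = 20/29.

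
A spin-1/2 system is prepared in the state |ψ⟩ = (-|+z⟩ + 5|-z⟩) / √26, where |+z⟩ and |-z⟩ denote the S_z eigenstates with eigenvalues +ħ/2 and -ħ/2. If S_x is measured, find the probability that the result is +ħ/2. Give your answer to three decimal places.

|+x⟩ = (|+z⟩ + |-z⟩)/√2, so ⟨+x|ψ⟩ = (4) / (√2·√26).
P = |4|² / 52 = 16/52.

0.308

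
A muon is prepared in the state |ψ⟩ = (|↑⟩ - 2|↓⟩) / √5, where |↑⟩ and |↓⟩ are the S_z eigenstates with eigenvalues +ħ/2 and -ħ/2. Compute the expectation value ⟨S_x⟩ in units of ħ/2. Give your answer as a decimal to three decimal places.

⟨σ_x⟩ = 2 Re(a* b)/(|a|²+|b|²) with a = 1, b = -2.
a* b = -2, so ⟨σ_x⟩ = -4/5.
⟨S_x⟩ = (ħ/2)·⟨σ_x⟩.

-0.800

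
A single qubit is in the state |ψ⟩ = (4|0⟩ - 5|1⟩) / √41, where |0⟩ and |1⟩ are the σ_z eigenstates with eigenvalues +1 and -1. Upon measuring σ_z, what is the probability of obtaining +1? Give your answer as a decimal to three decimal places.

The +1 outcome corresponds to |0⟩. Its amplitude in |ψ⟩ is 4/√41.
P = |4|² / 41 = 16/41.

0.390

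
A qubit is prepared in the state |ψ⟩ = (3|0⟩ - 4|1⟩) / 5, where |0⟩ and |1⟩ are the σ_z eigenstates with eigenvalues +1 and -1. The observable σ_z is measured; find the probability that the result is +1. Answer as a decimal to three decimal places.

0.360

The +1 outcome corresponds to |0⟩. Its amplitude in |ψ⟩ is 3/5.
P = |3|² / 25 = 9/25.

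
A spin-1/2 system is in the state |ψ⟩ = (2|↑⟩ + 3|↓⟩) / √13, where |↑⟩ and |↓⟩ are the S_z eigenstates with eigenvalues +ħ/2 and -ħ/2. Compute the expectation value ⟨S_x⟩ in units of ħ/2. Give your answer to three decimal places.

0.923

⟨σ_x⟩ = 2 Re(a* b)/(|a|²+|b|²) with a = 2, b = 3.
a* b = 6, so ⟨σ_x⟩ = 12/13.
⟨S_x⟩ = (ħ/2)·⟨σ_x⟩.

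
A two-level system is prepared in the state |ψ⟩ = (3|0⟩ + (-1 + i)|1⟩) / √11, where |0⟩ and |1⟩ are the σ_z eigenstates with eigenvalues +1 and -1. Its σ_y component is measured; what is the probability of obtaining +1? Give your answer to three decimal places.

0.773

|+y⟩ = (|0⟩ + i|1⟩)/√2, so ⟨+y|ψ⟩ = (4 + i) / (√2·√11).
P = |4 + i|² / 22 = 17/22.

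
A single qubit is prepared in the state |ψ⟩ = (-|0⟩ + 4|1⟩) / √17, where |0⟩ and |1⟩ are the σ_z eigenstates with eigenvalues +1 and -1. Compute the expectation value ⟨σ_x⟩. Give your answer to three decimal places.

⟨σ_x⟩ = 2 Re(a* b)/(|a|²+|b|²) with a = -1, b = 4.
a* b = -4, so ⟨σ_x⟩ = -8/17.

-0.471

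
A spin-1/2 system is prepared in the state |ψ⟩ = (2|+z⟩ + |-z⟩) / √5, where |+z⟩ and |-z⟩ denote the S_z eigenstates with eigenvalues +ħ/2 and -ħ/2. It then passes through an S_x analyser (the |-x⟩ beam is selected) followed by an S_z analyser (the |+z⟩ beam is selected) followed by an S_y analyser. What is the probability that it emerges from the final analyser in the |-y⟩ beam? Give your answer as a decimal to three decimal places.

0.025

First analyser (S_x): P(|-x⟩) = |⟨-x|ψ⟩|² = 1/10.
After stage 1 the state is |-x⟩; P(|+z⟩) = |⟨+z|-x⟩|² = 1/2.
After stage 2 the state is |+z⟩; P(|-y⟩) = |⟨-y|+z⟩|² = 1/2.
Joint probability = 1/10 × 1/2 × 1/2 = 0.025.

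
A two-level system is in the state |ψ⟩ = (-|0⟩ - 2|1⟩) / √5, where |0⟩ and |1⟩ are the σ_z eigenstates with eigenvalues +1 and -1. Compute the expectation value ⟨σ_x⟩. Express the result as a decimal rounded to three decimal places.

⟨σ_x⟩ = 2 Re(a* b)/(|a|²+|b|²) with a = -1, b = -2.
a* b = 2, so ⟨σ_x⟩ = 4/5.

0.800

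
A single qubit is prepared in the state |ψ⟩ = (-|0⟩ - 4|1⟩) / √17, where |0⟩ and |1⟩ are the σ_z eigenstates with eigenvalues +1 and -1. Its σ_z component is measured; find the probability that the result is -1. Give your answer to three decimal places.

The -1 outcome corresponds to |1⟩. Its amplitude in |ψ⟩ is -4/√17.
P = |-4|² / 17 = 16/17.

0.941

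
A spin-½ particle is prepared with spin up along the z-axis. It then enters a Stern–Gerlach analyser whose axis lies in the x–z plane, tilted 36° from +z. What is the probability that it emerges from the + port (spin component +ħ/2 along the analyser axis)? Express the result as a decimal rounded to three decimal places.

For spin-½, the probability of finding spin-up along an axis at angle θ to the initial spin direction is cos²(θ/2); spin-down is sin²(θ/2).
θ = 36°, so P = cos²(18°) ≈ 0.905.

0.905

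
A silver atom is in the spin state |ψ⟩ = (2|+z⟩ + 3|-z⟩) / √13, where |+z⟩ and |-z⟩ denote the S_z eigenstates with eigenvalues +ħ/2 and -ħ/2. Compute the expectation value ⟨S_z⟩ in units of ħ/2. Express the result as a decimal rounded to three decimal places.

-0.385

⟨σ_z⟩ = |a|² - |b|² divided by |a|²+|b|², with a, b the |+z⟩, |-z⟩ amplitudes.
= (4 - 9)/13 = -5/13.
⟨S_z⟩ = (ħ/2)·⟨σ_z⟩.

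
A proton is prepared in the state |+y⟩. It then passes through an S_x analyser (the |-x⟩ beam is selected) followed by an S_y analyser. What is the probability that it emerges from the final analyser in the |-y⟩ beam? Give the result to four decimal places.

0.2500

First analyser (S_x): from |+y⟩, P(|-x⟩) = 1/2.
After stage 1 the state is |-x⟩; P(|-y⟩) = |⟨-y|-x⟩|² = 1/2.
Joint probability = 1/2 × 1/2 = 0.2500.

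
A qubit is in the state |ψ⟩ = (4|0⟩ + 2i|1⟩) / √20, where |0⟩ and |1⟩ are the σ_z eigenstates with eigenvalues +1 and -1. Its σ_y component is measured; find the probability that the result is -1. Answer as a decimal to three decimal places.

|-y⟩ = (|0⟩ - i|1⟩)/√2, so ⟨-y|ψ⟩ = (2) / (√2·√20).
P = |2|² / 40 = 4/40.

0.100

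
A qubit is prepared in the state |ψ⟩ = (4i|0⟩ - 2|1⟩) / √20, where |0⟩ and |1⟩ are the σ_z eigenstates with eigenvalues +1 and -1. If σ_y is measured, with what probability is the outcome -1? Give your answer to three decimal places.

|-y⟩ = (|0⟩ - i|1⟩)/√2, so ⟨-y|ψ⟩ = (2i) / (√2·√20).
P = |2i|² / 40 = 4/40.

0.100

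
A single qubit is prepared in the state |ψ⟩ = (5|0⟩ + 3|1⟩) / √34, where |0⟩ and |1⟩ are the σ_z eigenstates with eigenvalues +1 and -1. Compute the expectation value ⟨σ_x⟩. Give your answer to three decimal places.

⟨σ_x⟩ = 2 Re(a* b)/(|a|²+|b|²) with a = 5, b = 3.
a* b = 15, so ⟨σ_x⟩ = 30/34.

0.882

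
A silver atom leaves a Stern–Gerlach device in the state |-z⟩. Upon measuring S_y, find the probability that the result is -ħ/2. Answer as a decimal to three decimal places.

0.500

In the S_z basis, |-z⟩ = |-z⟩ and |-y⟩ = (|+z⟩ - i|-z⟩)/√2.
|⟨-y|-z⟩|² = 1/2.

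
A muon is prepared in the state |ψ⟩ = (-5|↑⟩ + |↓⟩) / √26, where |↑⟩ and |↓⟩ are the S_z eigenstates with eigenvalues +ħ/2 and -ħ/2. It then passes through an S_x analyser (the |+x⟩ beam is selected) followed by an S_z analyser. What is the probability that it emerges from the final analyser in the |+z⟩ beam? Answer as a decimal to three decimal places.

First analyser (S_x): P(|+x⟩) = |⟨+x|ψ⟩|² = 16/52.
After stage 1 the state is |+x⟩; P(|+z⟩) = |⟨+z|+x⟩|² = 1/2.
Joint probability = 16/52 × 1/2 = 0.154.

0.154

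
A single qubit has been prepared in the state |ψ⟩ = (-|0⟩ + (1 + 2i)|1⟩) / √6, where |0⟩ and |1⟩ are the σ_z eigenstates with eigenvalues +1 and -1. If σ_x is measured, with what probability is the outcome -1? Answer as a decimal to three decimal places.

0.667

|-x⟩ = (|0⟩ - |1⟩)/√2, so ⟨-x|ψ⟩ = (-2 - 2i) / (√2·√6).
P = |-2 - 2i|² / 12 = 8/12.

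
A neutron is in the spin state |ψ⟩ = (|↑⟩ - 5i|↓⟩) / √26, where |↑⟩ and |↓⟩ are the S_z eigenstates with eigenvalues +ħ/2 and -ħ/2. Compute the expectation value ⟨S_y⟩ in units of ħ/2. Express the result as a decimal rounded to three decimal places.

⟨σ_y⟩ = 2 Im(a* b)/(|a|²+|b|²) with a = 1, b = -5i.
a* b = -5i, so ⟨σ_y⟩ = -10/26.
⟨S_y⟩ = (ħ/2)·⟨σ_y⟩.

-0.385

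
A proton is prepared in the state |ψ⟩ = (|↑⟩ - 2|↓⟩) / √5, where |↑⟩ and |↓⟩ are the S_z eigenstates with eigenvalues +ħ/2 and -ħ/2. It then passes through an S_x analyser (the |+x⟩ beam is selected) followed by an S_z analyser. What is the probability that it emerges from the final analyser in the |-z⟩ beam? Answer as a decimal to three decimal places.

First analyser (S_x): P(|+x⟩) = |⟨+x|ψ⟩|² = 1/10.
After stage 1 the state is |+x⟩; P(|-z⟩) = |⟨-z|+x⟩|² = 1/2.
Joint probability = 1/10 × 1/2 = 0.050.

0.050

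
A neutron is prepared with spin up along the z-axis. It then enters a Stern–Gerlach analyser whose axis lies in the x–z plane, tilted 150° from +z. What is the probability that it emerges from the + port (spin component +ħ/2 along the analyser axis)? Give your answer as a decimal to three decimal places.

0.067

For spin-½, the probability of finding spin-up along an axis at angle θ to the initial spin direction is cos²(θ/2); spin-down is sin²(θ/2).
θ = 150°, so P = cos²(75°) ≈ 0.067.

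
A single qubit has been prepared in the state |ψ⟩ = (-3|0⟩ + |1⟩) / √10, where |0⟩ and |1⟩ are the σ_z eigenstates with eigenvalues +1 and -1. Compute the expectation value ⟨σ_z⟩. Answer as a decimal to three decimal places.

0.800

⟨σ_z⟩ = |a|² - |b|² divided by |a|²+|b|², with a, b the |0⟩, |1⟩ amplitudes.
= (9 - 1)/10 = 8/10.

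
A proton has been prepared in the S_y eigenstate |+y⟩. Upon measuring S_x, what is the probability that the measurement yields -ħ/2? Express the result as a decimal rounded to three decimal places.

In the S_z basis, |+y⟩ = (|+z⟩ + i|-z⟩)/√2 and |-x⟩ = (|+z⟩ - |-z⟩)/√2.
|⟨-x|+y⟩|² = 1/2.

0.500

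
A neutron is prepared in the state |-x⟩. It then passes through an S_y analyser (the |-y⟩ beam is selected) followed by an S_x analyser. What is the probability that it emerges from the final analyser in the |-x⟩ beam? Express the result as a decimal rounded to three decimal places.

First analyser (S_y): from |-x⟩, P(|-y⟩) = 1/2.
After stage 1 the state is |-y⟩; P(|-x⟩) = |⟨-x|-y⟩|² = 1/2.
Joint probability = 1/2 × 1/2 = 0.250.

0.250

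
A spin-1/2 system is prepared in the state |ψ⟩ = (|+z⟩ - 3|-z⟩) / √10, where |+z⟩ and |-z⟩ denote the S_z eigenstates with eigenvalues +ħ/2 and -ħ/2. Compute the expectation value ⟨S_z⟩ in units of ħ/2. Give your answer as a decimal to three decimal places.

-0.800

⟨σ_z⟩ = |a|² - |b|² divided by |a|²+|b|², with a, b the |+z⟩, |-z⟩ amplitudes.
= (1 - 9)/10 = -8/10.
⟨S_z⟩ = (ħ/2)·⟨σ_z⟩.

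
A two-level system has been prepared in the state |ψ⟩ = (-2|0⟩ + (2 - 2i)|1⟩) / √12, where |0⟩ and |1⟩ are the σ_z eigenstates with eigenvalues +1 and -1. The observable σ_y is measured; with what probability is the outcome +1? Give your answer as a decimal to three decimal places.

0.833

|+y⟩ = (|0⟩ + i|1⟩)/√2, so ⟨+y|ψ⟩ = (-4 - 2i) / (√2·√12).
P = |-4 - 2i|² / 24 = 20/24.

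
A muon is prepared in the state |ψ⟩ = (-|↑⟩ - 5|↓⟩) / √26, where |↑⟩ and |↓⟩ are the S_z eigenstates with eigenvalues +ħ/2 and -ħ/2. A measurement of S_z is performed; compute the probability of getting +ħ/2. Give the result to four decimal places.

0.0385

The +ħ/2 outcome corresponds to |↑⟩. Its amplitude in |ψ⟩ is -1/√26.
P = |-1|² / 26 = 1/26.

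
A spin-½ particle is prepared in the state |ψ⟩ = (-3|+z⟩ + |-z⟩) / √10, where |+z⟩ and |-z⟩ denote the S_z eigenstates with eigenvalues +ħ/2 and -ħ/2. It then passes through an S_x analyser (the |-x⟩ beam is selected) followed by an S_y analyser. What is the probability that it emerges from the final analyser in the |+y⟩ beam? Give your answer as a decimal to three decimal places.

First analyser (S_x): P(|-x⟩) = |⟨-x|ψ⟩|² = 16/20.
After stage 1 the state is |-x⟩; P(|+y⟩) = |⟨+y|-x⟩|² = 1/2.
Joint probability = 16/20 × 1/2 = 0.400.

0.400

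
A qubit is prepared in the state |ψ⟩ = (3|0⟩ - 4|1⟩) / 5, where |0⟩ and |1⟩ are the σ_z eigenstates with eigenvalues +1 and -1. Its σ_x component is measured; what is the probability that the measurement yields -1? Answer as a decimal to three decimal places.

|-x⟩ = (|0⟩ - |1⟩)/√2, so ⟨-x|ψ⟩ = (7) / (√2·5).
P = |7|² / 50 = 49/50.

0.980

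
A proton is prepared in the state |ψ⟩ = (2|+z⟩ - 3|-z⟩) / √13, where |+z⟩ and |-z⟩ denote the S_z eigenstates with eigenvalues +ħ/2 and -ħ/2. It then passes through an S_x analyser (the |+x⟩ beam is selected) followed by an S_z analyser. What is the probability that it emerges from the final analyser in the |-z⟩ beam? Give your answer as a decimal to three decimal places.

0.019

First analyser (S_x): P(|+x⟩) = |⟨+x|ψ⟩|² = 1/26.
After stage 1 the state is |+x⟩; P(|-z⟩) = |⟨-z|+x⟩|² = 1/2.
Joint probability = 1/26 × 1/2 = 0.019.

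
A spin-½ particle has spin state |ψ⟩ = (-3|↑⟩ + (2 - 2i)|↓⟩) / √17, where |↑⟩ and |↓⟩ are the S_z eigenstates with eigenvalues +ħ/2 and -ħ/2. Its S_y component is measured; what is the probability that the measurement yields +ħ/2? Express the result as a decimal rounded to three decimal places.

|+y⟩ = (|↑⟩ + i|↓⟩)/√2, so ⟨+y|ψ⟩ = (-5 - 2i) / (√2·√17).
P = |-5 - 2i|² / 34 = 29/34.

0.853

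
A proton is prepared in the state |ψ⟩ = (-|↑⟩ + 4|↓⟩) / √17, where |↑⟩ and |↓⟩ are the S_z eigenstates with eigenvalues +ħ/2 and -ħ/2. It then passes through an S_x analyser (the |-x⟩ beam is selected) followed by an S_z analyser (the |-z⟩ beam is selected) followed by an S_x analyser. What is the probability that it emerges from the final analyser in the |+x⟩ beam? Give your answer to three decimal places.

0.184

First analyser (S_x): P(|-x⟩) = |⟨-x|ψ⟩|² = 25/34.
After stage 1 the state is |-x⟩; P(|-z⟩) = |⟨-z|-x⟩|² = 1/2.
After stage 2 the state is |-z⟩; P(|+x⟩) = |⟨+x|-z⟩|² = 1/2.
Joint probability = 25/34 × 1/2 × 1/2 = 0.184.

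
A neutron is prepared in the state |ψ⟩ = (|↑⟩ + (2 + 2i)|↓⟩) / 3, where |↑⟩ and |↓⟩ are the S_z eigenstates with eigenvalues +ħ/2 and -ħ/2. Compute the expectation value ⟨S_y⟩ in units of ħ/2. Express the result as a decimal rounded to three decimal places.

0.444

⟨σ_y⟩ = 2 Im(a* b)/(|a|²+|b|²) with a = 1, b = (2 + 2i).
a* b = (2 + 2i), so ⟨σ_y⟩ = 4/9.
⟨S_y⟩ = (ħ/2)·⟨σ_y⟩.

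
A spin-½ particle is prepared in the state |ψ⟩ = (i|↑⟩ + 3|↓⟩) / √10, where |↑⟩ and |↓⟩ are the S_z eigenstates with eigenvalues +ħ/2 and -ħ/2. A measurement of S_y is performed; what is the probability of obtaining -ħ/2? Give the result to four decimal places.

0.8000

|-y⟩ = (|↑⟩ - i|↓⟩)/√2, so ⟨-y|ψ⟩ = (4i) / (√2·√10).
P = |4i|² / 20 = 16/20.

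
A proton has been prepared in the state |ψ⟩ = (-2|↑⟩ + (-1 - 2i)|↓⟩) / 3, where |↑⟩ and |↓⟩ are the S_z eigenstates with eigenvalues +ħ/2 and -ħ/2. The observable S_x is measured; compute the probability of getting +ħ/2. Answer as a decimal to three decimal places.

|+x⟩ = (|↑⟩ + |↓⟩)/√2, so ⟨+x|ψ⟩ = (-3 - 2i) / (√2·3).
P = |-3 - 2i|² / 18 = 13/18.

0.722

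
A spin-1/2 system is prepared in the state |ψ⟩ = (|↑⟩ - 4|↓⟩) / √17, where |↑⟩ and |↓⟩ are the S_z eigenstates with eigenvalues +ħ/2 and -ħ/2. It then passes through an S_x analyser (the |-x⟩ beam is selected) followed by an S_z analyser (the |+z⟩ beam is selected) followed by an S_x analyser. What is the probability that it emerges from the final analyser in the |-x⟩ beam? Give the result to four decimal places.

0.1838

First analyser (S_x): P(|-x⟩) = |⟨-x|ψ⟩|² = 25/34.
After stage 1 the state is |-x⟩; P(|+z⟩) = |⟨+z|-x⟩|² = 1/2.
After stage 2 the state is |+z⟩; P(|-x⟩) = |⟨-x|+z⟩|² = 1/2.
Joint probability = 25/34 × 1/2 × 1/2 = 0.1838.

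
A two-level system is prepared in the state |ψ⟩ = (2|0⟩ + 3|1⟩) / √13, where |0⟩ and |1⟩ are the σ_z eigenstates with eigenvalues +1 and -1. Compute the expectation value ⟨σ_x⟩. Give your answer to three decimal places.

0.923

⟨σ_x⟩ = 2 Re(a* b)/(|a|²+|b|²) with a = 2, b = 3.
a* b = 6, so ⟨σ_x⟩ = 12/13.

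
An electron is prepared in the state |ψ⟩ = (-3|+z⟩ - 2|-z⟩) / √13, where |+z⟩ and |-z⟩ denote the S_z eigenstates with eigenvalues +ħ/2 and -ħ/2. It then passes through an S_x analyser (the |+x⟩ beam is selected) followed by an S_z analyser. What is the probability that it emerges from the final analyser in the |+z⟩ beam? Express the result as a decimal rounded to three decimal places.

0.481

First analyser (S_x): P(|+x⟩) = |⟨+x|ψ⟩|² = 25/26.
After stage 1 the state is |+x⟩; P(|+z⟩) = |⟨+z|+x⟩|² = 1/2.
Joint probability = 25/26 × 1/2 = 0.481.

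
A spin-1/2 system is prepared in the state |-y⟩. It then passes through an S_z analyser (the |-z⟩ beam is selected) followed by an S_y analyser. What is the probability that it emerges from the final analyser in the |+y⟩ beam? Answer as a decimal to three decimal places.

First analyser (S_z): from |-y⟩, P(|-z⟩) = 1/2.
After stage 1 the state is |-z⟩; P(|+y⟩) = |⟨+y|-z⟩|² = 1/2.
Joint probability = 1/2 × 1/2 = 0.250.

0.250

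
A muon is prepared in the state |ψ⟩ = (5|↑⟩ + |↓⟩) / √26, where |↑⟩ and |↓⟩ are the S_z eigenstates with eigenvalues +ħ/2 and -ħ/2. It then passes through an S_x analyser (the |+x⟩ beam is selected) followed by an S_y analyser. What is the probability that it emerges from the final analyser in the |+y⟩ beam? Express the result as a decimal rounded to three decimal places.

0.346

First analyser (S_x): P(|+x⟩) = |⟨+x|ψ⟩|² = 36/52.
After stage 1 the state is |+x⟩; P(|+y⟩) = |⟨+y|+x⟩|² = 1/2.
Joint probability = 36/52 × 1/2 = 0.346.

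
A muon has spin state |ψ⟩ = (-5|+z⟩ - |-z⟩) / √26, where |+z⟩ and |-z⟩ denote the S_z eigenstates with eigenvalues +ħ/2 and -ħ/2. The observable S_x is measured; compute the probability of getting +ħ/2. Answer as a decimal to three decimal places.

|+x⟩ = (|+z⟩ + |-z⟩)/√2, so ⟨+x|ψ⟩ = (-6) / (√2·√26).
P = |-6|² / 52 = 36/52.

0.692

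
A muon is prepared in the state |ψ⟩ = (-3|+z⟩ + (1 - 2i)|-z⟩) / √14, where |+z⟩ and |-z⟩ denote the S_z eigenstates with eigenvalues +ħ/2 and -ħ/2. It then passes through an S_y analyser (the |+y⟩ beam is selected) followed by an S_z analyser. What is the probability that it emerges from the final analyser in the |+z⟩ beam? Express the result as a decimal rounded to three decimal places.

First analyser (S_y): P(|+y⟩) = |⟨+y|ψ⟩|² = 26/28.
After stage 1 the state is |+y⟩; P(|+z⟩) = |⟨+z|+y⟩|² = 1/2.
Joint probability = 26/28 × 1/2 = 0.464.

0.464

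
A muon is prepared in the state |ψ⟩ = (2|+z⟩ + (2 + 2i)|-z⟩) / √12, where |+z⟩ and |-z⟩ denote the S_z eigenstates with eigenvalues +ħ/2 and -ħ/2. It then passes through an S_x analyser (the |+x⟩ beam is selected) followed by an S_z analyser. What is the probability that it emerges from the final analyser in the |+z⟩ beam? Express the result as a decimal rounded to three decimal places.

0.417

First analyser (S_x): P(|+x⟩) = |⟨+x|ψ⟩|² = 20/24.
After stage 1 the state is |+x⟩; P(|+z⟩) = |⟨+z|+x⟩|² = 1/2.
Joint probability = 20/24 × 1/2 = 0.417.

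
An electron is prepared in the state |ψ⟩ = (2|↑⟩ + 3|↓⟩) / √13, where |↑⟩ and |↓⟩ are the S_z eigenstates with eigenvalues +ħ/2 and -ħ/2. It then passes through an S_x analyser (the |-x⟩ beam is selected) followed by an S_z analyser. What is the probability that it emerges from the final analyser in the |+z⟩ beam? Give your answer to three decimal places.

First analyser (S_x): P(|-x⟩) = |⟨-x|ψ⟩|² = 1/26.
After stage 1 the state is |-x⟩; P(|+z⟩) = |⟨+z|-x⟩|² = 1/2.
Joint probability = 1/26 × 1/2 = 0.019.

0.019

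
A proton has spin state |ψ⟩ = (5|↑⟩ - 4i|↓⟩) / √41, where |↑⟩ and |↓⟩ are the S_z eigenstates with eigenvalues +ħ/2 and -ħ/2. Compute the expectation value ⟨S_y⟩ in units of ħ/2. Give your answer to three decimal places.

-0.976

⟨σ_y⟩ = 2 Im(a* b)/(|a|²+|b|²) with a = 5, b = -4i.
a* b = -20i, so ⟨σ_y⟩ = -40/41.
⟨S_y⟩ = (ħ/2)·⟨σ_y⟩.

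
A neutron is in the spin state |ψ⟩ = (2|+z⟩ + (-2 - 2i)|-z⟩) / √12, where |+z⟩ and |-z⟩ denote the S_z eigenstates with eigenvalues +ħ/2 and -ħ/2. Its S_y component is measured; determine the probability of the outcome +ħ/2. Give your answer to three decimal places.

|+y⟩ = (|+z⟩ + i|-z⟩)/√2, so ⟨+y|ψ⟩ = (2i) / (√2·√12).
P = |2i|² / 24 = 4/24.

0.167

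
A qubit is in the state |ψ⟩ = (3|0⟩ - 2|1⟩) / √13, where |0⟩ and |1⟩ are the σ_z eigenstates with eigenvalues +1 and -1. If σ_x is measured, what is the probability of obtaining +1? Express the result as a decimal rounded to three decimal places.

0.038

|+x⟩ = (|0⟩ + |1⟩)/√2, so ⟨+x|ψ⟩ = (1) / (√2·√13).
P = |1|² / 26 = 1/26.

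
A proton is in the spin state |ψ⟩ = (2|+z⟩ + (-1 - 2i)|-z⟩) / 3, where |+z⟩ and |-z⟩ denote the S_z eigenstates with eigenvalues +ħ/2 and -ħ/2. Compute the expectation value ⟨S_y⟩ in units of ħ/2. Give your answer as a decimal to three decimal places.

-0.889

⟨σ_y⟩ = 2 Im(a* b)/(|a|²+|b|²) with a = 2, b = (-1 - 2i).
a* b = (-2 - 4i), so ⟨σ_y⟩ = -8/9.
⟨S_y⟩ = (ħ/2)·⟨σ_y⟩.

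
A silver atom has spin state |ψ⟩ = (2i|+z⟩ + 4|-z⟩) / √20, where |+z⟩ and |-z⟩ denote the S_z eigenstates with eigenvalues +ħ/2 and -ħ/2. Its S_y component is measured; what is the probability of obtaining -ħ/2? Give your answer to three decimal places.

0.900

|-y⟩ = (|+z⟩ - i|-z⟩)/√2, so ⟨-y|ψ⟩ = (6i) / (√2·√20).
P = |6i|² / 40 = 36/40.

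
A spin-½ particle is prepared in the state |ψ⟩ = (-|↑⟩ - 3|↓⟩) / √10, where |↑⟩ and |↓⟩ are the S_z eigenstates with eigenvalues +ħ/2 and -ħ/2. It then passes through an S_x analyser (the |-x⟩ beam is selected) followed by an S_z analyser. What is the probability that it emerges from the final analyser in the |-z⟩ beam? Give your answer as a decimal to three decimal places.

0.100

First analyser (S_x): P(|-x⟩) = |⟨-x|ψ⟩|² = 4/20.
After stage 1 the state is |-x⟩; P(|-z⟩) = |⟨-z|-x⟩|² = 1/2.
Joint probability = 4/20 × 1/2 = 0.100.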